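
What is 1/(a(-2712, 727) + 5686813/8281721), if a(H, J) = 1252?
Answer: 8281721/10374401505 ≈ 0.00079828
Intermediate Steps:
1/(a(-2712, 727) + 5686813/8281721) = 1/(1252 + 5686813/8281721) = 1/(10374401505/8281721) = 8281721/10374401505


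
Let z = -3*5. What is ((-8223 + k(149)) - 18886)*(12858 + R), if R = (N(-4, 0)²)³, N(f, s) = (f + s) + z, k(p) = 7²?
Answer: -1273409477340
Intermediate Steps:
z = -15
k(p) = 49
N(f, s) = -15 + f + s (N(f, s) = (f + s) - 15 = -15 + f + s)
R = 47045881 (R = ((-15 - 4 + 0)²)³ = ((-19)²)³ = 361³ = 47045881)
((-8223 + k(149)) - 18886)*(12858 + R) = ((-8223 + 49) - 18886)*(12858 + 47045881) = (-8174 - 18886)*47058739 = -27060*47058739 = -1273409477340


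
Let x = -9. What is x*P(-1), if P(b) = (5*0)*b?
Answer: 0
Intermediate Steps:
P(b) = 0 (P(b) = 0*b = 0)
x*P(-1) = -9*0 = 0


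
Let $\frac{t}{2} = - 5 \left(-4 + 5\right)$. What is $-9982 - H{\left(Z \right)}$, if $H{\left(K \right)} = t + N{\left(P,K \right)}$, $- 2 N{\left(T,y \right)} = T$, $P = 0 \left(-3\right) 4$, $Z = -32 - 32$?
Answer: $-9972$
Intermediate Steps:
$Z = -64$ ($Z = -32 - 32 = -64$)
$P = 0$ ($P = 0 \cdot 4 = 0$)
$N{\left(T,y \right)} = - \frac{T}{2}$
$t = -10$ ($t = 2 \left(- 5 \left(-4 + 5\right)\right) = 2 \left(\left(-5\right) 1\right) = 2 \left(-5\right) = -10$)
$H{\left(K \right)} = -10$ ($H{\left(K \right)} = -10 - 0 = -10 + 0 = -10$)
$-9982 - H{\left(Z \right)} = -9982 - -10 = -9982 + 10 = -9972$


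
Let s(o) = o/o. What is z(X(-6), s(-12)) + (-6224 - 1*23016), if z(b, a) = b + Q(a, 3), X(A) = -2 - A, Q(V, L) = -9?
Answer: -29245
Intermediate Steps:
s(o) = 1
z(b, a) = -9 + b (z(b, a) = b - 9 = -9 + b)
z(X(-6), s(-12)) + (-6224 - 1*23016) = (-9 + (-2 - 1*(-6))) + (-6224 - 1*23016) = (-9 + (-2 + 6)) + (-6224 - 23016) = (-9 + 4) - 29240 = -5 - 29240 = -29245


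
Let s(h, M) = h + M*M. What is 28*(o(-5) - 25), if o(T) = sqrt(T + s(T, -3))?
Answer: -700 + 28*I ≈ -700.0 + 28.0*I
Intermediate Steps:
s(h, M) = h + M**2
o(T) = sqrt(9 + 2*T) (o(T) = sqrt(T + (T + (-3)**2)) = sqrt(T + (T + 9)) = sqrt(T + (9 + T)) = sqrt(9 + 2*T))
28*(o(-5) - 25) = 28*(sqrt(9 + 2*(-5)) - 25) = 28*(sqrt(9 - 10) - 25) = 28*(sqrt(-1) - 25) = 28*(I - 25) = 28*(-25 + I) = -700 + 28*I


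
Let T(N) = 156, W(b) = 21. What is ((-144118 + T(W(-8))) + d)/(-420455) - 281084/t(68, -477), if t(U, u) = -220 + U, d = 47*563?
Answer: 29550258343/15977290 ≈ 1849.5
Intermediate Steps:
d = 26461
((-144118 + T(W(-8))) + d)/(-420455) - 281084/t(68, -477) = ((-144118 + 156) + 26461)/(-420455) - 281084/(-220 + 68) = (-143962 + 26461)*(-1/420455) - 281084/(-152) = -117501*(-1/420455) - 281084*(-1/152) = 117501/420455 + 70271/38 = 29550258343/15977290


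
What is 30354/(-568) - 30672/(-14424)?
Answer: -8758425/170684 ≈ -51.314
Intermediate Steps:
30354/(-568) - 30672/(-14424) = 30354*(-1/568) - 30672*(-1/14424) = -15177/284 + 1278/601 = -8758425/170684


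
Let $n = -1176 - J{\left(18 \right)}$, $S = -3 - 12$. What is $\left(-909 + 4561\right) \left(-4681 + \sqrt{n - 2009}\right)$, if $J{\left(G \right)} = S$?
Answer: $-17095012 + 3652 i \sqrt{3170} \approx -1.7095 \cdot 10^{7} + 2.0562 \cdot 10^{5} i$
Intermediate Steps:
$S = -15$
$J{\left(G \right)} = -15$
$n = -1161$ ($n = -1176 - -15 = -1176 + 15 = -1161$)
$\left(-909 + 4561\right) \left(-4681 + \sqrt{n - 2009}\right) = \left(-909 + 4561\right) \left(-4681 + \sqrt{-1161 - 2009}\right) = 3652 \left(-4681 + \sqrt{-3170}\right) = 3652 \left(-4681 + i \sqrt{3170}\right) = -17095012 + 3652 i \sqrt{3170}$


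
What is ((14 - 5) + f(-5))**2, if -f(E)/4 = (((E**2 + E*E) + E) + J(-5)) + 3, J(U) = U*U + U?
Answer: 69169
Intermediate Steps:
J(U) = U + U**2 (J(U) = U**2 + U = U + U**2)
f(E) = -92 - 8*E**2 - 4*E (f(E) = -4*((((E**2 + E*E) + E) - 5*(1 - 5)) + 3) = -4*((((E**2 + E**2) + E) - 5*(-4)) + 3) = -4*(((2*E**2 + E) + 20) + 3) = -4*(((E + 2*E**2) + 20) + 3) = -4*((20 + E + 2*E**2) + 3) = -4*(23 + E + 2*E**2) = -92 - 8*E**2 - 4*E)
((14 - 5) + f(-5))**2 = ((14 - 5) + (-92 - 8*(-5)**2 - 4*(-5)))**2 = (9 + (-92 - 8*25 + 20))**2 = (9 + (-92 - 200 + 20))**2 = (9 - 272)**2 = (-263)**2 = 69169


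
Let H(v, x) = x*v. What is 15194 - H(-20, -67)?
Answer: 13854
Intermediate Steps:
H(v, x) = v*x
15194 - H(-20, -67) = 15194 - (-20)*(-67) = 15194 - 1*1340 = 15194 - 1340 = 13854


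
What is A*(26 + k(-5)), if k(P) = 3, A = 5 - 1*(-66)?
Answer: 2059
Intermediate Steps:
A = 71 (A = 5 + 66 = 71)
A*(26 + k(-5)) = 71*(26 + 3) = 71*29 = 2059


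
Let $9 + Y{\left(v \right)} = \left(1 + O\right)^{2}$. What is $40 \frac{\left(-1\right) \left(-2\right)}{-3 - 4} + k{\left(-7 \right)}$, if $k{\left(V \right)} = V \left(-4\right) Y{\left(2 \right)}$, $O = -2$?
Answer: $- \frac{1648}{7} \approx -235.43$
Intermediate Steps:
$Y{\left(v \right)} = -8$ ($Y{\left(v \right)} = -9 + \left(1 - 2\right)^{2} = -9 + \left(-1\right)^{2} = -9 + 1 = -8$)
$k{\left(V \right)} = 32 V$ ($k{\left(V \right)} = V \left(-4\right) \left(-8\right) = - 4 V \left(-8\right) = 32 V$)
$40 \frac{\left(-1\right) \left(-2\right)}{-3 - 4} + k{\left(-7 \right)} = 40 \frac{\left(-1\right) \left(-2\right)}{-3 - 4} + 32 \left(-7\right) = 40 \frac{2}{-7} - 224 = 40 \cdot 2 \left(- \frac{1}{7}\right) - 224 = 40 \left(- \frac{2}{7}\right) - 224 = - \frac{80}{7} - 224 = - \frac{1648}{7}$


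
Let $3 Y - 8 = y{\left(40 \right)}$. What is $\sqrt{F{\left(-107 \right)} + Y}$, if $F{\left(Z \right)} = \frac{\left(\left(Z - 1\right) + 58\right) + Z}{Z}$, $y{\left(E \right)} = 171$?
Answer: $\frac{2 \sqrt{1574826}}{321} \approx 7.8188$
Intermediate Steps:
$F{\left(Z \right)} = \frac{57 + 2 Z}{Z}$ ($F{\left(Z \right)} = \frac{\left(\left(Z - 1\right) + 58\right) + Z}{Z} = \frac{\left(\left(-1 + Z\right) + 58\right) + Z}{Z} = \frac{\left(57 + Z\right) + Z}{Z} = \frac{57 + 2 Z}{Z}$)
$Y = \frac{179}{3}$ ($Y = \frac{8}{3} + \frac{1}{3} \cdot 171 = \frac{8}{3} + 57 = \frac{179}{3} \approx 59.667$)
$\sqrt{F{\left(-107 \right)} + Y} = \sqrt{\left(2 + \frac{57}{-107}\right) + \frac{179}{3}} = \sqrt{\left(2 + 57 \left(- \frac{1}{107}\right)\right) + \frac{179}{3}} = \sqrt{\left(2 - \frac{57}{107}\right) + \frac{179}{3}} = \sqrt{\frac{157}{107} + \frac{179}{3}} = \sqrt{\frac{19624}{321}} = \frac{2 \sqrt{1574826}}{321}$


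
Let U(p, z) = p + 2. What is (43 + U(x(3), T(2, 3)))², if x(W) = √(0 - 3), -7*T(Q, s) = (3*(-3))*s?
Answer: (45 + I*√3)² ≈ 2022.0 + 155.88*I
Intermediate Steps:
T(Q, s) = 9*s/7 (T(Q, s) = -3*(-3)*s/7 = -(-9)*s/7 = 9*s/7)
x(W) = I*√3 (x(W) = √(-3) = I*√3)
U(p, z) = 2 + p
(43 + U(x(3), T(2, 3)))² = (43 + (2 + I*√3))² = (45 + I*√3)²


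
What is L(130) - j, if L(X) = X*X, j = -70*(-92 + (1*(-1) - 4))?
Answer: 10110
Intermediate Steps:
j = 6790 (j = -70*(-92 + (-1 - 4)) = -70*(-92 - 5) = -70*(-97) = 6790)
L(X) = X²
L(130) - j = 130² - 1*6790 = 16900 - 6790 = 10110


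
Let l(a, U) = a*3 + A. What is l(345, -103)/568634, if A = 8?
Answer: 1043/568634 ≈ 0.0018342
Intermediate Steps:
l(a, U) = 8 + 3*a (l(a, U) = a*3 + 8 = 3*a + 8 = 8 + 3*a)
l(345, -103)/568634 = (8 + 3*345)/568634 = (8 + 1035)*(1/568634) = 1043*(1/568634) = 1043/568634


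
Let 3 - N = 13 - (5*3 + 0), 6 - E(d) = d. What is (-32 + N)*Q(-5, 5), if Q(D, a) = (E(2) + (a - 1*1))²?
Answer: -1728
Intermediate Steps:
E(d) = 6 - d
Q(D, a) = (3 + a)² (Q(D, a) = ((6 - 1*2) + (a - 1*1))² = ((6 - 2) + (a - 1))² = (4 + (-1 + a))² = (3 + a)²)
N = 5 (N = 3 - (13 - (5*3 + 0)) = 3 - (13 - (15 + 0)) = 3 - (13 - 1*15) = 3 - (13 - 15) = 3 - 1*(-2) = 3 + 2 = 5)
(-32 + N)*Q(-5, 5) = (-32 + 5)*(3 + 5)² = -27*8² = -27*64 = -1728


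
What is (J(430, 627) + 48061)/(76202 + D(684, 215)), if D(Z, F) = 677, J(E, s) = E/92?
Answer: 2211021/3536434 ≈ 0.62521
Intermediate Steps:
J(E, s) = E/92 (J(E, s) = E*(1/92) = E/92)
(J(430, 627) + 48061)/(76202 + D(684, 215)) = ((1/92)*430 + 48061)/(76202 + 677) = (215/46 + 48061)/76879 = (2211021/46)*(1/76879) = 2211021/3536434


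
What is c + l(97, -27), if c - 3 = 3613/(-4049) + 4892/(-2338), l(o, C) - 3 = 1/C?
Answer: 380617064/127798587 ≈ 2.9783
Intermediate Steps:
l(o, C) = 3 + 1/C
c = 72392/4733281 (c = 3 + (3613/(-4049) + 4892/(-2338)) = 3 + (3613*(-1/4049) + 4892*(-1/2338)) = 3 + (-3613/4049 - 2446/1169) = 3 - 14127451/4733281 = 72392/4733281 ≈ 0.015294)
c + l(97, -27) = 72392/4733281 + (3 + 1/(-27)) = 72392/4733281 + (3 - 1/27) = 72392/4733281 + 80/27 = 380617064/127798587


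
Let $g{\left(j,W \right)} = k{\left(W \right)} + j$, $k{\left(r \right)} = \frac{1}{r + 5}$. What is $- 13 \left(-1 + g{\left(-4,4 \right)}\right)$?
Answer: $\frac{572}{9} \approx 63.556$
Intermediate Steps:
$k{\left(r \right)} = \frac{1}{5 + r}$
$g{\left(j,W \right)} = j + \frac{1}{5 + W}$ ($g{\left(j,W \right)} = \frac{1}{5 + W} + j = j + \frac{1}{5 + W}$)
$- 13 \left(-1 + g{\left(-4,4 \right)}\right) = - 13 \left(-1 + \frac{1 - 4 \left(5 + 4\right)}{5 + 4}\right) = - 13 \left(-1 + \frac{1 - 36}{9}\right) = - 13 \left(-1 + \frac{1}{9} \left(-35\right)\right) = - 13 \left(-1 - \frac{35}{9}\right) = \left(-13\right) \left(- \frac{44}{9}\right) = \frac{572}{9}$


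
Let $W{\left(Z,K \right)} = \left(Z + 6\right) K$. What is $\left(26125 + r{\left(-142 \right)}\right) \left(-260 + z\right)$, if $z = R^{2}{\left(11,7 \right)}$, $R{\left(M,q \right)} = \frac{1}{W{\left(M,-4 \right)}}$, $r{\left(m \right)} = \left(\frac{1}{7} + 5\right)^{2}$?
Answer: $- \frac{1540574301619}{226576} \approx -6.7994 \cdot 10^{6}$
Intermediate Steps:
$r{\left(m \right)} = \frac{1296}{49}$ ($r{\left(m \right)} = \left(\frac{1}{7} + 5\right)^{2} = \left(\frac{36}{7}\right)^{2} = \frac{1296}{49}$)
$W{\left(Z,K \right)} = K \left(6 + Z\right)$ ($W{\left(Z,K \right)} = \left(6 + Z\right) K = K \left(6 + Z\right)$)
$R{\left(M,q \right)} = \frac{1}{-24 - 4 M}$ ($R{\left(M,q \right)} = \frac{1}{\left(-4\right) \left(6 + M\right)} = \frac{1}{-24 - 4 M}$)
$z = \frac{1}{4624}$ ($z = \left(\frac{1}{4 \left(-6 - 11\right)}\right)^{2} = \left(\frac{1}{4 \left(-17\right)}\right)^{2} = \left(\frac{1}{4} \left(- \frac{1}{17}\right)\right)^{2} = \left(- \frac{1}{68}\right)^{2} = \frac{1}{4624} \approx 0.00021626$)
$\left(26125 + r{\left(-142 \right)}\right) \left(-260 + z\right) = \left(26125 + \frac{1296}{49}\right) \left(-260 + \frac{1}{4624}\right) = \frac{1281421}{49} \left(- \frac{1202239}{4624}\right) = - \frac{1540574301619}{226576}$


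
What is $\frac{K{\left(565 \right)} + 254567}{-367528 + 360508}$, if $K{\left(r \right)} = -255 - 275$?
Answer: $- \frac{84679}{2340} \approx -36.188$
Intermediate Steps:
$K{\left(r \right)} = -530$
$\frac{K{\left(565 \right)} + 254567}{-367528 + 360508} = \frac{-530 + 254567}{-367528 + 360508} = \frac{254037}{-7020} = 254037 \left(- \frac{1}{7020}\right) = - \frac{84679}{2340}$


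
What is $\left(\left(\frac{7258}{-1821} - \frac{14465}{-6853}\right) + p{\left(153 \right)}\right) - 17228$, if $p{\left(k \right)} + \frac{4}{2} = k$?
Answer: $- \frac{19375693310}{1134483} \approx -17079.0$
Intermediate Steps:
$p{\left(k \right)} = -2 + k$
$\left(\left(\frac{7258}{-1821} - \frac{14465}{-6853}\right) + p{\left(153 \right)}\right) - 17228 = \left(\left(\frac{7258}{-1821} - \frac{14465}{-6853}\right) + \left(-2 + 153\right)\right) - 17228 = \left(\left(7258 \left(- \frac{1}{1821}\right) - - \frac{1315}{623}\right) + 151\right) - 17228 = \left(\left(- \frac{7258}{1821} + \frac{1315}{623}\right) + 151\right) - 17228 = \left(- \frac{2127119}{1134483} + 151\right) - 17228 = \frac{169179814}{1134483} - 17228 = - \frac{19375693310}{1134483}$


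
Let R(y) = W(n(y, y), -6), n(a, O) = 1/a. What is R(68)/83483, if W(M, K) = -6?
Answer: -6/83483 ≈ -7.1871e-5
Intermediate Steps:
n(a, O) = 1/a
R(y) = -6
R(68)/83483 = -6/83483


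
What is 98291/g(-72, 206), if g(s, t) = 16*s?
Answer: -98291/1152 ≈ -85.322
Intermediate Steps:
98291/g(-72, 206) = 98291/((16*(-72))) = 98291/(-1152) = 98291*(-1/1152) = -98291/1152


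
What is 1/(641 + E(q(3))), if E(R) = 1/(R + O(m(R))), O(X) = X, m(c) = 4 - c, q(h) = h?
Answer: 4/2565 ≈ 0.0015595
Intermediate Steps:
E(R) = ¼ (E(R) = 1/(R + (4 - R)) = 1/4 = ¼)
1/(641 + E(q(3))) = 1/(641 + ¼) = 1/(2565/4) = 4/2565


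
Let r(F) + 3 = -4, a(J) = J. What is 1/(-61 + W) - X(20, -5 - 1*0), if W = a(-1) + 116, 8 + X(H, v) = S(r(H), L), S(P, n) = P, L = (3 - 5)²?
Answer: 811/54 ≈ 15.019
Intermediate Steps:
r(F) = -7 (r(F) = -3 - 4 = -7)
L = 4 (L = (-2)² = 4)
X(H, v) = -15 (X(H, v) = -8 - 7 = -15)
W = 115 (W = -1 + 116 = 115)
1/(-61 + W) - X(20, -5 - 1*0) = 1/(-61 + 115) - 1*(-15) = 1/54 + 15 = 811/54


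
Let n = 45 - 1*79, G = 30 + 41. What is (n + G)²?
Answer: 1369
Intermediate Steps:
G = 71
n = -34 (n = 45 - 79 = -34)
(n + G)² = (-34 + 71)² = 37² = 1369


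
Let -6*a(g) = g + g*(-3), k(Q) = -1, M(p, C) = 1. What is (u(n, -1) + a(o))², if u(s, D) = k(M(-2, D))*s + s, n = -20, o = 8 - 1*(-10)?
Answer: 36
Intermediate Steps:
o = 18 (o = 8 + 10 = 18)
a(g) = g/3 (a(g) = -(g + g*(-3))/6 = -(g - 3*g)/6 = -(-1)*g/3 = g/3)
u(s, D) = 0 (u(s, D) = -s + s = 0)
(u(n, -1) + a(o))² = (0 + (⅓)*18)² = (0 + 6)² = 6² = 36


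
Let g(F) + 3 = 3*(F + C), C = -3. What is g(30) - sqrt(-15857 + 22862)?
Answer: 78 - sqrt(7005) ≈ -5.6959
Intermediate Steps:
g(F) = -12 + 3*F (g(F) = -3 + 3*(F - 3) = -3 + 3*(-3 + F) = -3 + (-9 + 3*F) = -12 + 3*F)
g(30) - sqrt(-15857 + 22862) = (-12 + 3*30) - sqrt(-15857 + 22862) = (-12 + 90) - sqrt(7005) = 78 - sqrt(7005)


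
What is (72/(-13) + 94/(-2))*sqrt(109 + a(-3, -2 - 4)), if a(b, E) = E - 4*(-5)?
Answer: -683*sqrt(123)/13 ≈ -582.68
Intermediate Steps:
a(b, E) = 20 + E (a(b, E) = E + 20 = 20 + E)
(72/(-13) + 94/(-2))*sqrt(109 + a(-3, -2 - 4)) = (72/(-13) + 94/(-2))*sqrt(109 + (20 + (-2 - 4))) = (72*(-1/13) + 94*(-1/2))*sqrt(109 + (20 - 6)) = (-72/13 - 47)*sqrt(109 + 14) = -683*sqrt(123)/13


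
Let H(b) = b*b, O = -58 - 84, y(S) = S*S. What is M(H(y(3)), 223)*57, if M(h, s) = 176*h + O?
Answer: 804498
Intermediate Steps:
y(S) = S²
O = -142
H(b) = b²
M(h, s) = -142 + 176*h (M(h, s) = 176*h - 142 = -142 + 176*h)
M(H(y(3)), 223)*57 = (-142 + 176*(3²)²)*57 = (-142 + 176*9²)*57 = (-142 + 176*81)*57 = (-142 + 14256)*57 = 14114*57 = 804498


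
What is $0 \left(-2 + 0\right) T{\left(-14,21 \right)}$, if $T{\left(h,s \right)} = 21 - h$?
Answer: $0$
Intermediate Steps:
$0 \left(-2 + 0\right) T{\left(-14,21 \right)} = 0 \left(-2 + 0\right) \left(21 - -14\right) = 0 \left(-2\right) \left(21 + 14\right) = 0 \cdot 35 = 0$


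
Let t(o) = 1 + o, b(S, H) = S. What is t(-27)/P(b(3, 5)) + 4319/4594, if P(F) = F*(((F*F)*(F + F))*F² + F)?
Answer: 6216529/6739398 ≈ 0.92242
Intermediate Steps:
P(F) = F*(F + 2*F⁵) (P(F) = F*((F²*(2*F))*F² + F) = F*((2*F³)*F² + F) = F*(2*F⁵ + F) = F*(F + 2*F⁵))
t(-27)/P(b(3, 5)) + 4319/4594 = (1 - 27)/(3² + 2*3⁶) + 4319/4594 = -26/(9 + 2*729) + 4319*(1/4594) = -26/(9 + 1458) + 4319/4594 = -26/1467 + 4319/4594 = 6216529/6739398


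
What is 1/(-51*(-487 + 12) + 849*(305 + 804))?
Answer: 1/965766 ≈ 1.0354e-6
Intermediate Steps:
1/(-51*(-487 + 12) + 849*(305 + 804)) = 1/(-51*(-475) + 849*1109) = 1/(24225 + 941541) = 1/965766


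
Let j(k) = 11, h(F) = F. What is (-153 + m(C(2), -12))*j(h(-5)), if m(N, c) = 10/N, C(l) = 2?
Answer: -1628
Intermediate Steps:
(-153 + m(C(2), -12))*j(h(-5)) = (-153 + 10/2)*11 = (-153 + 10*(1/2))*11 = (-153 + 5)*11 = -148*11 = -1628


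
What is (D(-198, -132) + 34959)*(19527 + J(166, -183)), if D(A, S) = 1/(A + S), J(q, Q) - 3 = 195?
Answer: 15170456735/22 ≈ 6.8957e+8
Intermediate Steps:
J(q, Q) = 198 (J(q, Q) = 3 + 195 = 198)
(D(-198, -132) + 34959)*(19527 + J(166, -183)) = (1/(-198 - 132) + 34959)*(19527 + 198) = (1/(-330) + 34959)*19725 = (-1/330 + 34959)*19725 = (11536469/330)*19725 = 15170456735/22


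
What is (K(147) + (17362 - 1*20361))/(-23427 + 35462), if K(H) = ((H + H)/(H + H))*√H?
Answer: -2999/12035 + 7*√3/12035 ≈ -0.24818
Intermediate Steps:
K(H) = √H (K(H) = ((2*H)/((2*H)))*√H = ((2*H)*(1/(2*H)))*√H = 1*√H = √H)
(K(147) + (17362 - 1*20361))/(-23427 + 35462) = (√147 + (17362 - 1*20361))/(-23427 + 35462) = (7*√3 + (17362 - 20361))/12035 = (7*√3 - 2999)*(1/12035) = (-2999 + 7*√3)*(1/12035) = -2999/12035 + 7*√3/12035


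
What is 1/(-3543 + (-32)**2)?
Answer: -1/2519 ≈ -0.00039698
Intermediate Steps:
1/(-3543 + (-32)**2) = 1/(-3543 + 1024) = 1/(-2519) = -1/2519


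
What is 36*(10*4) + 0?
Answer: 1440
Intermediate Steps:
36*(10*4) + 0 = 36*40 + 0 = 1440 + 0 = 1440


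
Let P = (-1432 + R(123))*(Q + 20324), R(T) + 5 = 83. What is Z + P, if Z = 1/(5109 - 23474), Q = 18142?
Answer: -956503633861/18365 ≈ -5.2083e+7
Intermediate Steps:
R(T) = 78 (R(T) = -5 + 83 = 78)
Z = -1/18365 (Z = 1/(-18365) = -1/18365 ≈ -5.4451e-5)
P = -52082964 (P = (-1432 + 78)*(18142 + 20324) = -1354*38466 = -52082964)
Z + P = -1/18365 - 52082964 = -956503633861/18365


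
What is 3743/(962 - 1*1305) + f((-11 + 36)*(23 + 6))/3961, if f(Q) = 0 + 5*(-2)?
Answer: -14829453/1358623 ≈ -10.915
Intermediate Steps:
f(Q) = -10 (f(Q) = 0 - 10 = -10)
3743/(962 - 1*1305) + f((-11 + 36)*(23 + 6))/3961 = 3743/(962 - 1*1305) - 10/3961 = 3743/(962 - 1305) - 10*1/3961 = 3743/(-343) - 10/3961 = 3743*(-1/343) - 10/3961 = -3743/343 - 10/3961 = -14829453/1358623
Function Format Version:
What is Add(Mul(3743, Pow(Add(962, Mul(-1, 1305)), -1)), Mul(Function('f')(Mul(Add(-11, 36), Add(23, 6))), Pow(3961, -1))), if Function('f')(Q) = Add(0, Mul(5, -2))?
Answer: Rational(-14829453, 1358623) ≈ -10.915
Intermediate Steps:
Function('f')(Q) = -10 (Function('f')(Q) = Add(0, -10) = -10)
Add(Mul(3743, Pow(Add(962, Mul(-1, 1305)), -1)), Mul(Function('f')(Mul(Add(-11, 36), Add(23, 6))), Pow(3961, -1))) = Add(Mul(3743, Pow(Add(962, Mul(-1, 1305)), -1)), Mul(-10, Pow(3961, -1))) = Add(Mul(3743, Pow(Add(962, -1305), -1)), Mul(-10, Rational(1, 3961))) = Add(Mul(3743, Pow(-343, -1)), Rational(-10, 3961)) = Add(Mul(3743, Rational(-1, 343)), Rational(-10, 3961)) = Add(Rational(-3743, 343), Rational(-10, 3961)) = Rational(-14829453, 1358623)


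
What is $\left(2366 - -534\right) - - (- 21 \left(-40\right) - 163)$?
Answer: $3577$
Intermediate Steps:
$\left(2366 - -534\right) - - (- 21 \left(-40\right) - 163) = \left(2366 + 534\right) - - (\left(-1\right) \left(-840\right) - 163) = 2900 - - (840 - 163) = 2900 - \left(-1\right) 677 = 2900 - -677 = 2900 + 677 = 3577$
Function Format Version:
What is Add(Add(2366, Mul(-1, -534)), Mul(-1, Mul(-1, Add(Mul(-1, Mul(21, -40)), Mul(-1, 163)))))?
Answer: 3577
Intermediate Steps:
Add(Add(2366, Mul(-1, -534)), Mul(-1, Mul(-1, Add(Mul(-1, Mul(21, -40)), Mul(-1, 163))))) = Add(Add(2366, 534), Mul(-1, Mul(-1, Add(Mul(-1, -840), -163)))) = Add(2900, Mul(-1, Mul(-1, Add(840, -163)))) = Add(2900, Mul(-1, Mul(-1, 677))) = Add(2900, Mul(-1, -677)) = Add(2900, 677) = 3577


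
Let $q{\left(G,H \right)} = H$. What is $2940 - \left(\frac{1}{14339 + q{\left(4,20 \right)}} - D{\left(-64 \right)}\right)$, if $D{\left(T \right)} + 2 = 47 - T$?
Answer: $\frac{43780590}{14359} \approx 3049.0$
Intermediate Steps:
$D{\left(T \right)} = 45 - T$ ($D{\left(T \right)} = -2 - \left(-47 + T\right) = 45 - T$)
$2940 - \left(\frac{1}{14339 + q{\left(4,20 \right)}} - D{\left(-64 \right)}\right) = 2940 - \left(\frac{1}{14339 + 20} - \left(45 - -64\right)\right) = 2940 - \left(\frac{1}{14359} - \left(45 + 64\right)\right) = 2940 - \left(\frac{1}{14359} - 109\right) = 2940 - - \frac{1565130}{14359} = 2940 + \frac{1565130}{14359} = \frac{43780590}{14359}$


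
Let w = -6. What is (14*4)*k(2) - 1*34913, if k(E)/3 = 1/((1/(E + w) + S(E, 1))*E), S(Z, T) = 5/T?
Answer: -663011/19 ≈ -34895.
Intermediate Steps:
k(E) = 3/(E*(5 + 1/(-6 + E))) (k(E) = 3*(1/((1/(E - 6) + 5/1)*E)) = 3*(1/((1/(-6 + E) + 5*1)*E)) = 3*(1/((1/(-6 + E) + 5)*E)) = 3*(1/((5 + 1/(-6 + E))*E)) = 3*(1/(E*(5 + 1/(-6 + E)))) = 3/(E*(5 + 1/(-6 + E))))
(14*4)*k(2) - 1*34913 = (14*4)*(3*(-6 + 2)/(2*(-29 + 5*2))) - 1*34913 = 56*(3*(1/2)*(-4)/(-29 + 10)) - 34913 = 56*(3*(1/2)*(-4)/(-19)) - 34913 = 56*(3*(1/2)*(-1/19)*(-4)) - 34913 = 56*(6/19) - 34913 = 336/19 - 34913 = -663011/19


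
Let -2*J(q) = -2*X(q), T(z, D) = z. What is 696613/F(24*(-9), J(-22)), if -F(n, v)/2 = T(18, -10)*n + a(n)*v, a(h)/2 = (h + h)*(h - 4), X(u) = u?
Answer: 696613/8371296 ≈ 0.083215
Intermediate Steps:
J(q) = q (J(q) = -(-1)*q = q)
a(h) = 4*h*(-4 + h) (a(h) = 2*((h + h)*(h - 4)) = 2*((2*h)*(-4 + h)) = 2*(2*h*(-4 + h)) = 4*h*(-4 + h))
F(n, v) = -36*n - 8*n*v*(-4 + n) (F(n, v) = -2*(18*n + (4*n*(-4 + n))*v) = -2*(18*n + 4*n*v*(-4 + n)) = -36*n - 8*n*v*(-4 + n))
696613/F(24*(-9), J(-22)) = 696613/((4*(24*(-9))*(-9 - 2*(-22)*(-4 + 24*(-9))))) = 696613/((4*(-216)*(-9 - 2*(-22)*(-4 - 216)))) = 696613/((4*(-216)*(-9 - 2*(-22)*(-220)))) = 696613/((4*(-216)*(-9 - 9680))) = 696613/((4*(-216)*(-9689))) = 696613/8371296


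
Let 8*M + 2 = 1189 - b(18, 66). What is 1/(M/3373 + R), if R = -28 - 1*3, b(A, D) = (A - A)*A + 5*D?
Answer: -26984/835647 ≈ -0.032291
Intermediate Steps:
b(A, D) = 5*D (b(A, D) = 0*A + 5*D = 0 + 5*D = 5*D)
M = 857/8 (M = -¼ + (1189 - 5*66)/8 = -¼ + (1189 - 1*330)/8 = -¼ + (1189 - 330)/8 = -¼ + (⅛)*859 = -¼ + 859/8 = 857/8 ≈ 107.13)
R = -31 (R = -28 - 3 = -31)
1/(M/3373 + R) = 1/((857/8)/3373 - 31) = 1/((857/8)*(1/3373) - 31) = 1/(857/26984 - 31) = 1/(-835647/26984) = -26984/835647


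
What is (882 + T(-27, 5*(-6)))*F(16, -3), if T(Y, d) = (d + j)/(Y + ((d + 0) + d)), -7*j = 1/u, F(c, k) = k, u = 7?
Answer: -3761437/1421 ≈ -2647.0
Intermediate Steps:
j = -1/49 (j = -1/7/7 = -1/7*1/7 = -1/49 ≈ -0.020408)
T(Y, d) = (-1/49 + d)/(Y + 2*d) (T(Y, d) = (d - 1/49)/(Y + ((d + 0) + d)) = (-1/49 + d)/(Y + (d + d)) = (-1/49 + d)/(Y + 2*d))
(882 + T(-27, 5*(-6)))*F(16, -3) = (882 + (-1/49 + 5*(-6))/(-27 + 2*(5*(-6))))*(-3) = (882 + (-1/49 - 30)/(-27 + 2*(-30)))*(-3) = (882 - 1471/49/(-27 - 60))*(-3) = (882 - 1471/49/(-87))*(-3) = (882 - 1/87*(-1471/49))*(-3) = (882 + 1471/4263)*(-3) = (3761437/4263)*(-3) = -3761437/1421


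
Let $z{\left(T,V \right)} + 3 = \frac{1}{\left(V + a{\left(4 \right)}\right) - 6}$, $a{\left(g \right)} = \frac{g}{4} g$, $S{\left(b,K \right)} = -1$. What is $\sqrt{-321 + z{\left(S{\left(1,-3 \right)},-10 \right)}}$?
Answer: $\frac{i \sqrt{11667}}{6} \approx 18.002 i$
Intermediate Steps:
$a{\left(g \right)} = \frac{g^{2}}{4}$ ($a{\left(g \right)} = g \frac{1}{4} g = \frac{g}{4} g = \frac{g^{2}}{4}$)
$z{\left(T,V \right)} = -3 + \frac{1}{-2 + V}$ ($z{\left(T,V \right)} = -3 + \frac{1}{\left(V + \frac{4^{2}}{4}\right) - 6} = -3 + \frac{1}{\left(V + \frac{1}{4} \cdot 16\right) - 6} = -3 + \frac{1}{\left(V + 4\right) - 6} = -3 + \frac{1}{\left(4 + V\right) - 6} = -3 + \frac{1}{-2 + V}$)
$\sqrt{-321 + z{\left(S{\left(1,-3 \right)},-10 \right)}} = \sqrt{-321 + \frac{7 - -30}{-2 - 10}} = \sqrt{-321 + \frac{7 + 30}{-12}} = \sqrt{-321 - \frac{37}{12}} = \sqrt{- \frac{3889}{12}} = \frac{i \sqrt{11667}}{6}$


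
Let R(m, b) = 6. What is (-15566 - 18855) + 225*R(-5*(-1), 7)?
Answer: -33071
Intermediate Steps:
(-15566 - 18855) + 225*R(-5*(-1), 7) = (-15566 - 18855) + 225*6 = -34421 + 1350 = -33071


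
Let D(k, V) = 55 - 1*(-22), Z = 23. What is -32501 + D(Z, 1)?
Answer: -32424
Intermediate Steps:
D(k, V) = 77 (D(k, V) = 55 + 22 = 77)
-32501 + D(Z, 1) = -32501 + 77 = -32424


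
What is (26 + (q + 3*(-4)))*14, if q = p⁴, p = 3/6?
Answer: 1575/8 ≈ 196.88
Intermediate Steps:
p = ½ (p = 3*(⅙) = ½ ≈ 0.50000)
q = 1/16 (q = (½)⁴ = 1/16 ≈ 0.062500)
(26 + (q + 3*(-4)))*14 = (26 + (1/16 + 3*(-4)))*14 = (26 + (1/16 - 12))*14 = (26 - 191/16)*14 = (225/16)*14 = 1575/8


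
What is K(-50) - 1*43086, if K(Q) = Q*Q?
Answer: -40586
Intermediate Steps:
K(Q) = Q²
K(-50) - 1*43086 = (-50)² - 1*43086 = 2500 - 43086 = -40586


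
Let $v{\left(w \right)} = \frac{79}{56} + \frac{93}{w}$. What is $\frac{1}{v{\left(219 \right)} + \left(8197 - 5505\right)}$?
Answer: $\frac{4088}{11012399} \approx 0.00037122$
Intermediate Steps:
$v{\left(w \right)} = \frac{79}{56} + \frac{93}{w}$ ($v{\left(w \right)} = 79 \cdot \frac{1}{56} + \frac{93}{w} = \frac{79}{56} + \frac{93}{w}$)
$\frac{1}{v{\left(219 \right)} + \left(8197 - 5505\right)} = \frac{1}{\left(\frac{79}{56} + \frac{93}{219}\right) + \left(8197 - 5505\right)} = \frac{1}{\left(\frac{79}{56} + 93 \cdot \frac{1}{219}\right) + \left(8197 - 5505\right)} = \frac{1}{\left(\frac{79}{56} + \frac{31}{73}\right) + 2692} = \frac{1}{\frac{7503}{4088} + 2692} = \frac{1}{\frac{11012399}{4088}} = \frac{4088}{11012399}$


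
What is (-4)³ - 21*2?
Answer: -106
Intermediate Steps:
(-4)³ - 21*2 = -64 - 42 = -106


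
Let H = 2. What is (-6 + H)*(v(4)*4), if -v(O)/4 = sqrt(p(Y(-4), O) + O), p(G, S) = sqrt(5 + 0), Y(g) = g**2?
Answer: 64*sqrt(4 + sqrt(5)) ≈ 159.82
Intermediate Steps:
p(G, S) = sqrt(5)
v(O) = -4*sqrt(O + sqrt(5)) (v(O) = -4*sqrt(sqrt(5) + O) = -4*sqrt(O + sqrt(5)))
(-6 + H)*(v(4)*4) = (-6 + 2)*(-4*sqrt(4 + sqrt(5))*4) = -(-64)*sqrt(4 + sqrt(5)) = 64*sqrt(4 + sqrt(5))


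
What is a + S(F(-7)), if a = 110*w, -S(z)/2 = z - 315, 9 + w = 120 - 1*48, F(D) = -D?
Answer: 7546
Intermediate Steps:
w = 63 (w = -9 + (120 - 1*48) = -9 + (120 - 48) = -9 + 72 = 63)
S(z) = 630 - 2*z (S(z) = -2*(z - 315) = -2*(-315 + z) = 630 - 2*z)
a = 6930 (a = 110*63 = 6930)
a + S(F(-7)) = 6930 + (630 - (-2)*(-7)) = 6930 + (630 - 2*7) = 6930 + (630 - 14) = 6930 + 616 = 7546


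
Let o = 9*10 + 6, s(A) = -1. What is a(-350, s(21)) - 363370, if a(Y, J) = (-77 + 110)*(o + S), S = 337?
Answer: -349081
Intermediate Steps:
o = 96 (o = 90 + 6 = 96)
a(Y, J) = 14289 (a(Y, J) = (-77 + 110)*(96 + 337) = 33*433 = 14289)
a(-350, s(21)) - 363370 = 14289 - 363370 = -349081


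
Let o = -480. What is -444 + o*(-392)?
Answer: 187716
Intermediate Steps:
-444 + o*(-392) = -444 - 480*(-392) = -444 + 188160 = 187716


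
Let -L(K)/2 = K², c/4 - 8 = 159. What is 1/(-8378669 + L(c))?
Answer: -1/9271117 ≈ -1.0786e-7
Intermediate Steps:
c = 668 (c = 32 + 4*159 = 32 + 636 = 668)
L(K) = -2*K²
1/(-8378669 + L(c)) = 1/(-8378669 - 2*668²) = 1/(-8378669 - 2*446224) = 1/(-8378669 - 892448) = 1/(-9271117) = -1/9271117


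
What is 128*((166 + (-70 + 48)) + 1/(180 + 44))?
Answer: 129028/7 ≈ 18433.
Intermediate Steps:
128*((166 + (-70 + 48)) + 1/(180 + 44)) = 128*((166 - 22) + 1/224) = 128*(144 + 1/224) = 128*(32257/224) = 129028/7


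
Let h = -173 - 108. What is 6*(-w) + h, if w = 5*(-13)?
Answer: 109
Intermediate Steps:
w = -65
h = -281
6*(-w) + h = 6*(-1*(-65)) - 281 = 6*65 - 281 = 390 - 281 = 109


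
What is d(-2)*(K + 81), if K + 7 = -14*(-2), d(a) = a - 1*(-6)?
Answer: 408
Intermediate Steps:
d(a) = 6 + a (d(a) = a + 6 = 6 + a)
K = 21 (K = -7 - 14*(-2) = -7 + 28 = 21)
d(-2)*(K + 81) = (6 - 2)*(21 + 81) = 4*102 = 408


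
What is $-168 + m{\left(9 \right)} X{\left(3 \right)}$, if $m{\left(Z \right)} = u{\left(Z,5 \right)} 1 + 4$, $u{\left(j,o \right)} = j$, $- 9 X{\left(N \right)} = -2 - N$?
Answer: $- \frac{1447}{9} \approx -160.78$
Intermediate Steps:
$X{\left(N \right)} = \frac{2}{9} + \frac{N}{9}$ ($X{\left(N \right)} = - \frac{-2 - N}{9} = \frac{2}{9} + \frac{N}{9}$)
$m{\left(Z \right)} = 4 + Z$ ($m{\left(Z \right)} = Z 1 + 4 = Z + 4 = 4 + Z$)
$-168 + m{\left(9 \right)} X{\left(3 \right)} = -168 + \left(4 + 9\right) \left(\frac{2}{9} + \frac{1}{9} \cdot 3\right) = -168 + 13 \left(\frac{2}{9} + \frac{1}{3}\right) = -168 + 13 \cdot \frac{5}{9} = -168 + \frac{65}{9} = - \frac{1447}{9}$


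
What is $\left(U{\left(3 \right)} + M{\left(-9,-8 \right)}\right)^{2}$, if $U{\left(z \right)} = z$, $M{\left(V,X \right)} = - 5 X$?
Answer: $1849$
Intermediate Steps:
$\left(U{\left(3 \right)} + M{\left(-9,-8 \right)}\right)^{2} = \left(3 - -40\right)^{2} = \left(3 + 40\right)^{2} = 43^{2} = 1849$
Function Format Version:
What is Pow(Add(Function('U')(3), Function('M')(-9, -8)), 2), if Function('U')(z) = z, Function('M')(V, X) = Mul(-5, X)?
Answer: 1849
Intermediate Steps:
Pow(Add(Function('U')(3), Function('M')(-9, -8)), 2) = Pow(Add(3, Mul(-5, -8)), 2) = Pow(Add(3, 40), 2) = Pow(43, 2) = 1849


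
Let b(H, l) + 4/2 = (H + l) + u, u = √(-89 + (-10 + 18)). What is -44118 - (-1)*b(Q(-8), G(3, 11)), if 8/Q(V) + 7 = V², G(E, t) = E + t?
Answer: -2514034/57 + 9*I ≈ -44106.0 + 9.0*I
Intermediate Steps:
u = 9*I (u = √(-89 + 8) = √(-81) = 9*I ≈ 9.0*I)
Q(V) = 8/(-7 + V²)
b(H, l) = -2 + H + l + 9*I (b(H, l) = -2 + ((H + l) + 9*I) = -2 + (H + l + 9*I) = -2 + H + l + 9*I)
-44118 - (-1)*b(Q(-8), G(3, 11)) = -44118 - (-1)*(-2 + 8/(-7 + (-8)²) + (3 + 11) + 9*I) = -44118 - (-1)*(-2 + 8/(-7 + 64) + 14 + 9*I) = -44118 - (-1)*(-2 + 8/57 + 14 + 9*I) = -44118 - (-1)*(692/57 + 9*I) = -44118 - (-692/57 - 9*I) = -44118 + (692/57 + 9*I) = -2514034/57 + 9*I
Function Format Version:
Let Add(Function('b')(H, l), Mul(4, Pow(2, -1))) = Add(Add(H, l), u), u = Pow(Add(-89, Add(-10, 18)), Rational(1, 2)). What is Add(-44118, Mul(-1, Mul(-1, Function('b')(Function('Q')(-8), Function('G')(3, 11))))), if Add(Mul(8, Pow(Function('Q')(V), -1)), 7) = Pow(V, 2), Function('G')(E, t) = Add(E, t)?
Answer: Add(Rational(-2514034, 57), Mul(9, I)) ≈ Add(-44106., Mul(9.0000, I))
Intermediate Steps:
u = Mul(9, I) (u = Pow(Add(-89, 8), Rational(1, 2)) = Pow(-81, Rational(1, 2)) = Mul(9, I) ≈ Mul(9.0000, I))
Function('Q')(V) = Mul(8, Pow(Add(-7, Pow(V, 2)), -1))
Function('b')(H, l) = Add(-2, H, l, Mul(9, I)) (Function('b')(H, l) = Add(-2, Add(Add(H, l), Mul(9, I))) = Add(-2, Add(H, l, Mul(9, I))) = Add(-2, H, l, Mul(9, I)))
Add(-44118, Mul(-1, Mul(-1, Function('b')(Function('Q')(-8), Function('G')(3, 11))))) = Add(-44118, Mul(-1, Mul(-1, Add(-2, Mul(8, Pow(Add(-7, Pow(-8, 2)), -1)), Add(3, 11), Mul(9, I))))) = Add(-44118, Mul(-1, Mul(-1, Add(-2, Mul(8, Pow(Add(-7, 64), -1)), 14, Mul(9, I))))) = Add(-44118, Mul(-1, Mul(-1, Add(-2, Mul(8, Pow(57, -1)), 14, Mul(9, I))))) = Add(-44118, Mul(-1, Mul(-1, Add(-2, Mul(8, Rational(1, 57)), 14, Mul(9, I))))) = Add(-44118, Mul(-1, Mul(-1, Add(-2, Rational(8, 57), 14, Mul(9, I))))) = Add(-44118, Mul(-1, Mul(-1, Add(Rational(692, 57), Mul(9, I))))) = Add(-44118, Mul(-1, Add(Rational(-692, 57), Mul(-9, I)))) = Add(-44118, Add(Rational(692, 57), Mul(9, I))) = Add(Rational(-2514034, 57), Mul(9, I))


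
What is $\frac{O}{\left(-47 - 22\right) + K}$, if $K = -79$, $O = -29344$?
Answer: $\frac{7336}{37} \approx 198.27$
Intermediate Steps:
$\frac{O}{\left(-47 - 22\right) + K} = \frac{1}{\left(-47 - 22\right) - 79} \left(-29344\right) = \frac{1}{-69 - 79} \left(-29344\right) = \frac{1}{-148} \left(-29344\right) = \left(- \frac{1}{148}\right) \left(-29344\right) = \frac{7336}{37}$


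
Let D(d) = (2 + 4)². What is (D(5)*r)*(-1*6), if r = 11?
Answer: -2376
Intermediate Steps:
D(d) = 36 (D(d) = 6² = 36)
(D(5)*r)*(-1*6) = (36*11)*(-1*6) = 396*(-6) = -2376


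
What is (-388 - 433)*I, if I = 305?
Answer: -250405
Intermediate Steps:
(-388 - 433)*I = (-388 - 433)*305 = -821*305 = -250405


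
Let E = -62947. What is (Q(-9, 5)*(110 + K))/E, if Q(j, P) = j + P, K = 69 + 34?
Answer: 852/62947 ≈ 0.013535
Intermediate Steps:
K = 103
Q(j, P) = P + j
(Q(-9, 5)*(110 + K))/E = ((5 - 9)*(110 + 103))/(-62947) = -4*213*(-1/62947) = -852*(-1/62947) = 852/62947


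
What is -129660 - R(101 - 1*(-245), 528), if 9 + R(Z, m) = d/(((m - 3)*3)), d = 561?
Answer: -68066962/525 ≈ -1.2965e+5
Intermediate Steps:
R(Z, m) = -9 + 561/(-9 + 3*m) (R(Z, m) = -9 + 561/(((m - 3)*3)) = -9 + 561/(((-3 + m)*3)) = -9 + 561/(-9 + 3*m))
-129660 - R(101 - 1*(-245), 528) = -129660 - (214 - 9*528)/(-3 + 528) = -129660 - (214 - 4752)/525 = -129660 - (-4538)/525 = -129660 - 1*(-4538/525) = -129660 + 4538/525 = -68066962/525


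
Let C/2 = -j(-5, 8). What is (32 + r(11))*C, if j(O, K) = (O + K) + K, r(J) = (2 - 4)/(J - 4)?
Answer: -4884/7 ≈ -697.71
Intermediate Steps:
r(J) = -2/(-4 + J)
j(O, K) = O + 2*K (j(O, K) = (K + O) + K = O + 2*K)
C = -22 (C = 2*(-(-5 + 2*8)) = 2*(-(-5 + 16)) = 2*(-1*11) = 2*(-11) = -22)
(32 + r(11))*C = (32 - 2/(-4 + 11))*(-22) = (32 - 2/7)*(-22) = (222/7)*(-22) = -4884/7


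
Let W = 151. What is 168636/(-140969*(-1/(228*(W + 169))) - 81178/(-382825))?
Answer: 942031455206400/11977840861 ≈ 78648.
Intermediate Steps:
168636/(-140969*(-1/(228*(W + 169))) - 81178/(-382825)) = 168636/(-140969*(-1/(228*(151 + 169))) - 81178/(-382825)) = 168636/(-140969/(320*(-228)) - 81178*(-1/382825)) = 168636/(-140969/(-72960) + 81178/382825) = 168636/(-140969*(-1/72960) + 81178/382825) = 168636/(140969/72960 + 81178/382825) = 168636/(11977840861/5586182400) = 168636*(5586182400/11977840861) = 942031455206400/11977840861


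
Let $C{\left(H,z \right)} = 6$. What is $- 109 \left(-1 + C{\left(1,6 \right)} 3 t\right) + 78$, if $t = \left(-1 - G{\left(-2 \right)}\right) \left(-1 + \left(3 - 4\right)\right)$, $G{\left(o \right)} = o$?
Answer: $4111$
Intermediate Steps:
$t = -2$ ($t = \left(-1 - -2\right) \left(-1 + \left(3 - 4\right)\right) = \left(-1 + 2\right) \left(-1 - 1\right) = 1 \left(-2\right) = -2$)
$- 109 \left(-1 + C{\left(1,6 \right)} 3 t\right) + 78 = - 109 \left(-1 + 6 \cdot 3 \left(-2\right)\right) + 78 = - 109 \left(-1 + 18 \left(-2\right)\right) + 78 = - 109 \left(-1 - 36\right) + 78 = \left(-109\right) \left(-37\right) + 78 = 4033 + 78 = 4111$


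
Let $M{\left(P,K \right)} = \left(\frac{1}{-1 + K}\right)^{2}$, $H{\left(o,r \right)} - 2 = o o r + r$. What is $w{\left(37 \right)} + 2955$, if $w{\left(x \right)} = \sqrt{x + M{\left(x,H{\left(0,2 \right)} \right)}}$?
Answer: $2955 + \frac{\sqrt{334}}{3} \approx 2961.1$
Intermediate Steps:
$H{\left(o,r \right)} = 2 + r + r o^{2}$ ($H{\left(o,r \right)} = 2 + \left(o o r + r\right) = 2 + \left(o^{2} r + r\right) = 2 + \left(r o^{2} + r\right) = 2 + \left(r + r o^{2}\right) = 2 + r + r o^{2}$)
$M{\left(P,K \right)} = \frac{1}{\left(-1 + K\right)^{2}}$
$w{\left(x \right)} = \sqrt{\frac{1}{9} + x}$ ($w{\left(x \right)} = \sqrt{x + \frac{1}{\left(-1 + \left(2 + 2 + 2 \cdot 0^{2}\right)\right)^{2}}} = \sqrt{x + \frac{1}{\left(-1 + \left(2 + 2 + 2 \cdot 0\right)\right)^{2}}} = \sqrt{x + \frac{1}{\left(-1 + \left(2 + 2 + 0\right)\right)^{2}}} = \sqrt{x + \frac{1}{\left(-1 + 4\right)^{2}}} = \sqrt{x + \frac{1}{9}} = \sqrt{\frac{1}{9} + x}$)
$w{\left(37 \right)} + 2955 = \frac{\sqrt{1 + 9 \cdot 37}}{3} + 2955 = \frac{\sqrt{1 + 333}}{3} + 2955 = \frac{\sqrt{334}}{3} + 2955 = 2955 + \frac{\sqrt{334}}{3}$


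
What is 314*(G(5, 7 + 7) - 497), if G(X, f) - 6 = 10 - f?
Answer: -155430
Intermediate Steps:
G(X, f) = 16 - f (G(X, f) = 6 + (10 - f) = 16 - f)
314*(G(5, 7 + 7) - 497) = 314*((16 - (7 + 7)) - 497) = 314*((16 - 1*14) - 497) = 314*((16 - 14) - 497) = 314*(2 - 497) = 314*(-495) = -155430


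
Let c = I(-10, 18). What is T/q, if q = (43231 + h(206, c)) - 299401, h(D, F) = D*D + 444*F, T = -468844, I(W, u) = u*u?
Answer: 234422/34939 ≈ 6.7095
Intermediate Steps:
I(W, u) = u²
c = 324 (c = 18² = 324)
h(D, F) = D² + 444*F
q = -69878 (q = (43231 + (206² + 444*324)) - 299401 = (43231 + (42436 + 143856)) - 299401 = (43231 + 186292) - 299401 = 229523 - 299401 = -69878)
T/q = -468844/(-69878) = -468844*(-1/69878) = 234422/34939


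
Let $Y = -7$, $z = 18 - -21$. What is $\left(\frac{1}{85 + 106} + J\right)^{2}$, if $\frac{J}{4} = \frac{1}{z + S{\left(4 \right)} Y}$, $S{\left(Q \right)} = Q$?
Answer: $\frac{600625}{4414201} \approx 0.13607$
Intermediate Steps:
$z = 39$ ($z = 18 + 21 = 39$)
$J = \frac{4}{11}$ ($J = \frac{4}{39 + 4 \left(-7\right)} = \frac{4}{39 - 28} = \frac{4}{11} \approx 0.36364$)
$\left(\frac{1}{85 + 106} + J\right)^{2} = \left(\frac{1}{85 + 106} + \frac{4}{11}\right)^{2} = \left(\frac{1}{191} + \frac{4}{11}\right)^{2} = \left(\frac{775}{2101}\right)^{2} = \frac{600625}{4414201}$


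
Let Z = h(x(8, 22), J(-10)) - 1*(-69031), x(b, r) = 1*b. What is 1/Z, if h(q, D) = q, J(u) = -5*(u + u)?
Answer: 1/69039 ≈ 1.4485e-5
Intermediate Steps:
x(b, r) = b
J(u) = -10*u
Z = 69039 (Z = 8 - 1*(-69031) = 8 + 69031 = 69039)
1/Z = 1/69039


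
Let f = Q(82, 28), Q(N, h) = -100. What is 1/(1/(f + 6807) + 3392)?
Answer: 6707/22750145 ≈ 0.00029481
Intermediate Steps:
f = -100
1/(1/(f + 6807) + 3392) = 1/(1/(-100 + 6807) + 3392) = 1/(1/6707 + 3392) = 1/(22750145/6707) = 6707/22750145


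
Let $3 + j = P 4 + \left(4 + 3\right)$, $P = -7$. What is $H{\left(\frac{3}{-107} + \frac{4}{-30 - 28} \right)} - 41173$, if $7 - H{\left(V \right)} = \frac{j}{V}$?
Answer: $- \frac{12465438}{301} \approx -41413.0$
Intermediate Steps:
$j = -24$ ($j = -3 + \left(\left(-7\right) 4 + \left(4 + 3\right)\right) = -3 + \left(-28 + 7\right) = -3 - 21 = -24$)
$H{\left(V \right)} = 7 + \frac{24}{V}$ ($H{\left(V \right)} = 7 - - \frac{24}{V} = 7 + \frac{24}{V}$)
$H{\left(\frac{3}{-107} + \frac{4}{-30 - 28} \right)} - 41173 = \left(7 + \frac{24}{\frac{3}{-107} + \frac{4}{-30 - 28}}\right) - 41173 = \left(7 + \frac{24}{3 \left(- \frac{1}{107}\right) + \frac{4}{-30 - 28}}\right) - 41173 = \left(7 + \frac{24}{- \frac{3}{107} + \frac{4}{-58}}\right) - 41173 = \left(7 + \frac{24}{- \frac{3}{107} + 4 \left(- \frac{1}{58}\right)}\right) - 41173 = \left(7 + \frac{24}{- \frac{3}{107} - \frac{2}{29}}\right) - 41173 = \left(7 + \frac{24}{- \frac{301}{3103}}\right) - 41173 = \left(7 + 24 \left(- \frac{3103}{301}\right)\right) - 41173 = \left(7 - \frac{74472}{301}\right) - 41173 = - \frac{72365}{301} - 41173 = - \frac{12465438}{301}$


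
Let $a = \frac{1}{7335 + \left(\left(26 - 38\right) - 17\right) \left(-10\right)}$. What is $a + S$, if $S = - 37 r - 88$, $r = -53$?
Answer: $\frac{14281626}{7625} \approx 1873.0$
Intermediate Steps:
$a = \frac{1}{7625}$ ($a = \frac{1}{7335 + \left(-12 - 17\right) \left(-10\right)} = \frac{1}{7335 - -290} = \frac{1}{7335 + 290} = \frac{1}{7625} \approx 0.00013115$)
$S = 1873$ ($S = \left(-37\right) \left(-53\right) - 88 = 1961 - 88 = 1873$)
$a + S = \frac{1}{7625} + 1873 = \frac{14281626}{7625}$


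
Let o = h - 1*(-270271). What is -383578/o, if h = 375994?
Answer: -383578/646265 ≈ -0.59353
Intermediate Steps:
o = 646265 (o = 375994 - 1*(-270271) = 375994 + 270271 = 646265)
-383578/o = -383578/646265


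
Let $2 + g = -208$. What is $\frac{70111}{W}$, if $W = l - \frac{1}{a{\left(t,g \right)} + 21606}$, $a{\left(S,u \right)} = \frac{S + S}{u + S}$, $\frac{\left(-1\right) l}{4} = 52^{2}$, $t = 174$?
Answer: $- \frac{4542421579}{700757827} \approx -6.4822$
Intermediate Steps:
$g = -210$ ($g = -2 - 208 = -210$)
$l = -10816$ ($l = - 4 \cdot 52^{2} = \left(-4\right) 2704 = -10816$)
$a{\left(S,u \right)} = \frac{2 S}{S + u}$
$W = - \frac{700757827}{64789}$ ($W = -10816 - \frac{1}{2 \cdot 174 \frac{1}{174 - 210} + 21606} = -10816 - \frac{1}{2 \cdot 174 \frac{1}{-36} + 21606} = -10816 - \frac{1}{2 \cdot 174 \left(- \frac{1}{36}\right) + 21606} = -10816 - \frac{1}{- \frac{29}{3} + 21606} = -10816 - \frac{1}{\frac{64789}{3}} = -10816 - \frac{3}{64789} = - \frac{700757827}{64789} \approx -10816.0$)
$\frac{70111}{W} = \frac{70111}{- \frac{700757827}{64789}} = 70111 \left(- \frac{64789}{700757827}\right) = - \frac{4542421579}{700757827}$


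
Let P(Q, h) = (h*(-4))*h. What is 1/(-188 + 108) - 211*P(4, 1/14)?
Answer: 16831/3920 ≈ 4.2936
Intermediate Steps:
P(Q, h) = -4*h² (P(Q, h) = (-4*h)*h = -4*h²)
1/(-188 + 108) - 211*P(4, 1/14) = 1/(-188 + 108) - (-844)*(1/14)² = 1/(-80) - (-844)*(1/14)² = -1/80 - (-844)/196 = -1/80 - 211*(-1/49) = -1/80 + 211/49 = 16831/3920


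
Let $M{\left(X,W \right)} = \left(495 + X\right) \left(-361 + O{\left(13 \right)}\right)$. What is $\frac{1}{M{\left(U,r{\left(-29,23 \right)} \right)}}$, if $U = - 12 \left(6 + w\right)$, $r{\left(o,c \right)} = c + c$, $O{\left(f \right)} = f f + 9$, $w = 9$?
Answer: $- \frac{1}{57645} \approx -1.7348 \cdot 10^{-5}$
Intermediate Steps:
$O{\left(f \right)} = 9 + f^{2}$ ($O{\left(f \right)} = f^{2} + 9 = 9 + f^{2}$)
$r{\left(o,c \right)} = 2 c$
$U = -180$ ($U = - 12 \left(6 + 9\right) = \left(-12\right) 15 = -180$)
$M{\left(X,W \right)} = -90585 - 183 X$ ($M{\left(X,W \right)} = \left(495 + X\right) \left(-361 + \left(9 + 13^{2}\right)\right) = \left(495 + X\right) \left(-361 + \left(9 + 169\right)\right) = \left(495 + X\right) \left(-361 + 178\right) = \left(495 + X\right) \left(-183\right) = -90585 - 183 X$)
$\frac{1}{M{\left(U,r{\left(-29,23 \right)} \right)}} = \frac{1}{-90585 - -32940} = \frac{1}{-90585 + 32940} = \frac{1}{-57645} = - \frac{1}{57645}$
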